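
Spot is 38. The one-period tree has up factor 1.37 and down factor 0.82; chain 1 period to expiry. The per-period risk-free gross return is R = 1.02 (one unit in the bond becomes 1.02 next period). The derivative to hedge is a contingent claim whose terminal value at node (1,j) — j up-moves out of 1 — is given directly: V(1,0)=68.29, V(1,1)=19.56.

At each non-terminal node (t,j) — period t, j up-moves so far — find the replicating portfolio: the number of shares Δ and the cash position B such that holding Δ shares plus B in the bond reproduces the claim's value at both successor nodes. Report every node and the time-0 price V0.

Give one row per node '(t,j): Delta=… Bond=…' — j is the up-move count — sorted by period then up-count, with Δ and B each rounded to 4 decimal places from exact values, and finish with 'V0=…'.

(0,0): Delta=-2.3316 Bond=138.1784
V0=49.5784

Risk-neutral probability p* = (R−d)/(u−d) = (1.02−0.82)/(1.37−0.82) = 0.3636.
Payoff layer (t=1): V(1,0)=68.2900, V(1,1)=19.5600
Node (0,0) S=38.0000: V=(p*·19.5600+(1−p*)·68.2900)/1.02=49.5784; Δ=(19.5600−68.2900)/(52.0600−31.1600)=-2.3316; B=V−Δ·S=138.1784
Each (Δ,B) replicates both successor values, so the strategy is self-financing and V0 is arbitrage-free.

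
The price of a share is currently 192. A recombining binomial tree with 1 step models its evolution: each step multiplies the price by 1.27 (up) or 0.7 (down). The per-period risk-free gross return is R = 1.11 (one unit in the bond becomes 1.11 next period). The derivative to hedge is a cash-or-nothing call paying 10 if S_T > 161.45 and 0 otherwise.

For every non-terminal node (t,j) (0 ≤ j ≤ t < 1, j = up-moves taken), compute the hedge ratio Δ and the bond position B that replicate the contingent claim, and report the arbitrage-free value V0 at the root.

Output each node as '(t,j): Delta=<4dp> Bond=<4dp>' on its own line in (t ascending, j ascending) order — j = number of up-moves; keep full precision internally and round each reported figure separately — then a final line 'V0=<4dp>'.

(0,0): Delta=0.0914 Bond=-11.0637
V0=6.4802

Since d<R<u, set p* = (R−d)/(u−d) = 0.7193; price each node as the discounted p*-expectation of its children.
At expiry t=1: V(1,0)=0.0000, V(1,1)=10.0000
  t=0,j=0: stock 192.0000 → up 243.8400 (V=10.0000), down 134.4000 (V=0.0000). Price 6.4802; hedge Δ=0.0914, bond B=-11.0637.
Check: Δ(0,0)·S0 + B(0,0) = 6.4802 = V0.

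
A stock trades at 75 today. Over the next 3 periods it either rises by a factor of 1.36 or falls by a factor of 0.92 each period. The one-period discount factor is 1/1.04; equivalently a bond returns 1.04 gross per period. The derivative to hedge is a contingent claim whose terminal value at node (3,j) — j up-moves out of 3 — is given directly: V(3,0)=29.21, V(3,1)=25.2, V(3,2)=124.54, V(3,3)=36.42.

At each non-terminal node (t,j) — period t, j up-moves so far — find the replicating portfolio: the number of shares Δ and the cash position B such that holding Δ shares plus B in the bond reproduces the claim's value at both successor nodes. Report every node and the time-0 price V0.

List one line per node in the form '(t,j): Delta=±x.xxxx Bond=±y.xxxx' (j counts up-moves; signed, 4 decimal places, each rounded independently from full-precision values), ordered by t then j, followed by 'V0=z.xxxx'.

No-arbitrage ⇒ martingale measure with p* = (R−d)/(u−d) = 0.2727.
Terminal values V(3,·): V(3,0)=29.2100, V(3,1)=25.2000, V(3,2)=124.5400, V(3,3)=36.4200
(2,0): S=63.4800. Δ = (V_up−V_dn)/(S_up−S_dn) = (25.2000−29.2100)/(86.3328−58.4016) = -0.1436. V = [p*·25.2000 + (1−p*)·29.2100]/1.04 = 27.0350. B = V − Δ·S = 36.1486.
(2,1): S=93.8400. Δ = (V_up−V_dn)/(S_up−S_dn) = (124.5400−25.2000)/(127.6224−86.3328) = 2.4059. V = [p*·124.5400 + (1−p*)·25.2000]/1.04 = 50.2815. B = V − Δ·S = -175.4913.
(2,2): S=138.7200. Δ = (V_up−V_dn)/(S_up−S_dn) = (36.4200−124.5400)/(188.6592−127.6224) = -1.4437. V = [p*·36.4200 + (1−p*)·124.5400]/1.04 = 96.6416. B = V − Δ·S = 296.9143.
(1,0): S=69.0000. Δ = (V_up−V_dn)/(S_up−S_dn) = (50.2815−27.0350)/(93.8400−63.4800) = 0.7657. V = [p*·50.2815 + (1−p*)·27.0350]/1.04 = 32.0913. B = V − Δ·S = -20.7417.
(1,1): S=102.0000. Δ = (V_up−V_dn)/(S_up−S_dn) = (96.6416−50.2815)/(138.7200−93.8400) = 1.0330. V = [p*·96.6416 + (1−p*)·50.2815]/1.04 = 60.5049. B = V − Δ·S = -44.8590.
(0,0): S=75.0000. Δ = (V_up−V_dn)/(S_up−S_dn) = (60.5049−32.0913)/(102.0000−69.0000) = 0.8610. V = [p*·60.5049 + (1−p*)·32.0913]/1.04 = 38.3081. B = V − Δ·S = -26.2684.
Self-financing check: at every node Δ·S+B equals the discounted successor values.

(0,0): Delta=0.8610 Bond=-26.2684
(1,0): Delta=0.7657 Bond=-20.7417
(1,1): Delta=1.0330 Bond=-44.8590
(2,0): Delta=-0.1436 Bond=36.1486
(2,1): Delta=2.4059 Bond=-175.4913
(2,2): Delta=-1.4437 Bond=296.9143
V0=38.3081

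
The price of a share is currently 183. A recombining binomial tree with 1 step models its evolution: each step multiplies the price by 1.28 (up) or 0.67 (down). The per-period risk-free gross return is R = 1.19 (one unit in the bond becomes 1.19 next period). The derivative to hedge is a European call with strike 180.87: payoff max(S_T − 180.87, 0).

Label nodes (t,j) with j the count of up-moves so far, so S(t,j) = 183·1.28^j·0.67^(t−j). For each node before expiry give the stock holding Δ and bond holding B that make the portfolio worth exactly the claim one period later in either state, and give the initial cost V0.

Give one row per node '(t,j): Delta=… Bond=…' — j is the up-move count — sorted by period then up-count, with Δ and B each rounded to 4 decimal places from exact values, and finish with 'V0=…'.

(0,0): Delta=0.4781 Bond=-49.2601
V0=38.2317

Risk-neutral probability p* = (R−d)/(u−d) = (1.19−0.67)/(1.28−0.67) = 0.8525.
Terminal values V(1,·): V(1,0)=0.0000, V(1,1)=53.3700
(0,0): S=183.0000. Δ = (V_up−V_dn)/(S_up−S_dn) = (53.3700−0.0000)/(234.2400−122.6100) = 0.4781. V = [p*·53.3700 + (1−p*)·0.0000]/1.19 = 38.2317. B = V − Δ·S = -49.2601.
Each (Δ,B) replicates both successor values, so the strategy is self-financing and V0 is arbitrage-free.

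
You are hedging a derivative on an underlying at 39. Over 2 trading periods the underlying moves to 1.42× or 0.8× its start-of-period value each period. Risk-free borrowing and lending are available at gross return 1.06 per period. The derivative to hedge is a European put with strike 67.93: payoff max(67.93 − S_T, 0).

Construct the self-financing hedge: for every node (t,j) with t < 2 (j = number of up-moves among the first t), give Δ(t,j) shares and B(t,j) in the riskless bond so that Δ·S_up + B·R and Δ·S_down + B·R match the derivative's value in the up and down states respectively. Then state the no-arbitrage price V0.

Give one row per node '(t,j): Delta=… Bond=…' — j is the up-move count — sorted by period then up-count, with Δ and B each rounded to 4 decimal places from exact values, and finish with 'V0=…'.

(0,0): Delta=-0.8248 Bond=55.2999
(1,0): Delta=-1.0000 Bond=64.0849
(1,1): Delta=-0.6881 Bond=51.0483
V0=23.1337

Under the risk-neutral measure, an up-move has probability p* = (R−d)/(u−d) = 0.4194 and values discount at R = 1.06.
Payoff layer (t=2): V(2,0)=42.9700, V(2,1)=23.6260, V(2,2)=0.0000
Node (1,0) S=31.2000: V=(p*·23.6260+(1−p*)·42.9700)/1.06=32.8849; Δ=(23.6260−42.9700)/(44.3040−24.9600)=-1.0000; B=V−Δ·S=64.0849
Node (1,1) S=55.3800: V=(p*·0.0000+(1−p*)·23.6260)/1.06=12.9418; Δ=(0.0000−23.6260)/(78.6396−44.3040)=-0.6881; B=V−Δ·S=51.0483
Node (0,0) S=39.0000: V=(p*·12.9418+(1−p*)·32.8849)/1.06=23.1337; Δ=(12.9418−32.8849)/(55.3800−31.2000)=-0.8248; B=V−Δ·S=55.2999
Self-financing check: at every node Δ·S+B equals the discounted successor values.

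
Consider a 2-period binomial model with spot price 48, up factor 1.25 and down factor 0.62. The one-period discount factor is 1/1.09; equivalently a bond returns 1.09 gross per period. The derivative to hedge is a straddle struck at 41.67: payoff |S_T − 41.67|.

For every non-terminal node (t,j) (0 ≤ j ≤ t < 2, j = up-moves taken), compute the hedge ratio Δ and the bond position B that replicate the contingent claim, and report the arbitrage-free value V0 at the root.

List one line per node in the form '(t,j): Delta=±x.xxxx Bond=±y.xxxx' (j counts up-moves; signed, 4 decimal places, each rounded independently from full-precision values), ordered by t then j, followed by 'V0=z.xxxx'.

(0,0): Delta=0.5087 Bond=-6.1199
(1,0): Delta=-1.0000 Bond=38.2294
(1,1): Delta=0.7635 Bond=-21.9559
V0=18.2996

No-arbitrage ⇒ martingale measure with p* = (R−d)/(u−d) = 0.7460.
Terminal values V(2,·): V(2,0)=23.2188, V(2,1)=4.4700, V(2,2)=33.3300
  t=1,j=0: stock 29.7600 → up 37.2000 (V=4.4700), down 18.4512 (V=23.2188). Price 8.4694; hedge Δ=-1.0000, bond B=38.2294.
  t=1,j=1: stock 60.0000 → up 75.0000 (V=33.3300), down 37.2000 (V=4.4700). Price 23.8536; hedge Δ=0.7635, bond B=-21.9559.
  t=0,j=0: stock 48.0000 → up 60.0000 (V=23.8536), down 29.7600 (V=8.4694). Price 18.2996; hedge Δ=0.5087, bond B=-6.1199.
Self-financing check: at every node Δ·S+B equals the discounted successor values.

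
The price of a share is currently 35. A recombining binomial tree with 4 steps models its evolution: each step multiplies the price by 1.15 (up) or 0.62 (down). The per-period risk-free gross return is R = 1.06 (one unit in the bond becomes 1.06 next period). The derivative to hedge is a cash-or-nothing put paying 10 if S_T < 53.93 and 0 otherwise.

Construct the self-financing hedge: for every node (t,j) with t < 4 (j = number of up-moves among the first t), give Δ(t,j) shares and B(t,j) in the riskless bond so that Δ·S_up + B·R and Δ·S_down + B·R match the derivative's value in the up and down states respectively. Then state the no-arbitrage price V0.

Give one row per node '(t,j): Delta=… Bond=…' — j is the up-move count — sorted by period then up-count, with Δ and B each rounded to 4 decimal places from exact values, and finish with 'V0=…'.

No-arbitrage ⇒ martingale measure with p* = (R−d)/(u−d) = 0.8302.
Terminal values V(4,·): V(4,0)=10.0000, V(4,1)=10.0000, V(4,2)=10.0000, V(4,3)=10.0000, V(4,4)=0.0000
(3,0): S=8.3415. Δ = (V_up−V_dn)/(S_up−S_dn) = (10.0000−10.0000)/(9.5927−5.1717) = 0.0000. V = [p*·10.0000 + (1−p*)·10.0000]/1.06 = 9.4340. B = V − Δ·S = 9.4340.
(3,1): S=15.4721. Δ = (V_up−V_dn)/(S_up−S_dn) = (10.0000−10.0000)/(17.7929−9.5927) = 0.0000. V = [p*·10.0000 + (1−p*)·10.0000]/1.06 = 9.4340. B = V − Δ·S = 9.4340.
(3,2): S=28.6982. Δ = (V_up−V_dn)/(S_up−S_dn) = (10.0000−10.0000)/(33.0030−17.7929) = 0.0000. V = [p*·10.0000 + (1−p*)·10.0000]/1.06 = 9.4340. B = V − Δ·S = 9.4340.
(3,3): S=53.2306. Δ = (V_up−V_dn)/(S_up−S_dn) = (0.0000−10.0000)/(61.2152−33.0030) = -0.3545. V = [p*·0.0000 + (1−p*)·10.0000]/1.06 = 1.6020. B = V − Δ·S = 20.4699.
(2,0): S=13.4540. Δ = (V_up−V_dn)/(S_up−S_dn) = (9.4340−9.4340)/(15.4721−8.3415) = 0.0000. V = [p*·9.4340 + (1−p*)·9.4340]/1.06 = 8.9000. B = V − Δ·S = 8.9000.
(2,1): S=24.9550. Δ = (V_up−V_dn)/(S_up−S_dn) = (9.4340−9.4340)/(28.6982−15.4721) = 0.0000. V = [p*·9.4340 + (1−p*)·9.4340]/1.06 = 8.9000. B = V − Δ·S = 8.9000.
(2,2): S=46.2875. Δ = (V_up−V_dn)/(S_up−S_dn) = (1.6020−9.4340)/(53.2306−28.6982) = -0.3193. V = [p*·1.6020 + (1−p*)·9.4340]/1.06 = 2.7660. B = V − Δ·S = 17.5433.
(1,0): S=21.7000. Δ = (V_up−V_dn)/(S_up−S_dn) = (8.9000−8.9000)/(24.9550−13.4540) = 0.0000. V = [p*·8.9000 + (1−p*)·8.9000]/1.06 = 8.3962. B = V − Δ·S = 8.3962.
(1,1): S=40.2500. Δ = (V_up−V_dn)/(S_up−S_dn) = (2.7660−8.9000)/(46.2875−24.9550) = -0.2875. V = [p*·2.7660 + (1−p*)·8.9000]/1.06 = 3.5921. B = V − Δ·S = 15.1656.
(0,0): S=35.0000. Δ = (V_up−V_dn)/(S_up−S_dn) = (3.5921−8.3962)/(40.2500−21.7000) = -0.2590. V = [p*·3.5921 + (1−p*)·8.3962]/1.06 = 4.1584. B = V − Δ·S = 13.2227.
Self-financing check: at every node Δ·S+B equals the discounted successor values.

(0,0): Delta=-0.2590 Bond=13.2227
(1,0): Delta=0.0000 Bond=8.3962
(1,1): Delta=-0.2875 Bond=15.1656
(2,0): Delta=0.0000 Bond=8.9000
(2,1): Delta=0.0000 Bond=8.9000
(2,2): Delta=-0.3193 Bond=17.5433
(3,0): Delta=0.0000 Bond=9.4340
(3,1): Delta=0.0000 Bond=9.4340
(3,2): Delta=0.0000 Bond=9.4340
(3,3): Delta=-0.3545 Bond=20.4699
V0=4.1584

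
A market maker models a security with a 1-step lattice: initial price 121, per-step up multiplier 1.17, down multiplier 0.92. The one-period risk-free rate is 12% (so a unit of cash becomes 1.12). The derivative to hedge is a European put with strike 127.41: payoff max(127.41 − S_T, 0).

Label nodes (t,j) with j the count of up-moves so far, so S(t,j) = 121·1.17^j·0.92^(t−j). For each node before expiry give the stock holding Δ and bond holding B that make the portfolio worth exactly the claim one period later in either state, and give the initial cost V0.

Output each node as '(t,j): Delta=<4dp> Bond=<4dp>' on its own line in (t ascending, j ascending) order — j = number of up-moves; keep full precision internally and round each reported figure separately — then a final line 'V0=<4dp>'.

No-arbitrage ⇒ martingale measure with p* = (R−d)/(u−d) = 0.8000.
Terminal payoffs: V(1,0)=16.0900, V(1,1)=0.0000
  t=0,j=0: stock 121.0000 → up 141.5700 (V=0.0000), down 111.3200 (V=16.0900). Price 2.8732; hedge Δ=-0.5319, bond B=67.2332.
Each (Δ,B) replicates both successor values, so the strategy is self-financing and V0 is arbitrage-free.

(0,0): Delta=-0.5319 Bond=67.2332
V0=2.8732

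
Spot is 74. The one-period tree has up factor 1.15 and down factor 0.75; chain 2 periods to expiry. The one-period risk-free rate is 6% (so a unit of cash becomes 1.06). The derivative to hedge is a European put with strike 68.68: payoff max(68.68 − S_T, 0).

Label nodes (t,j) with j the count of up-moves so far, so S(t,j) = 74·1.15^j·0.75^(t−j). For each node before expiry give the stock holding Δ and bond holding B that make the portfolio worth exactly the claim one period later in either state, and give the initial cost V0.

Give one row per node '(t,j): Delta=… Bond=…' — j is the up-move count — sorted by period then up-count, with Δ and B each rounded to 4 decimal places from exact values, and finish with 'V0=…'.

(0,0): Delta=-0.2791 Bond=23.3807
(1,0): Delta=-1.0000 Bond=64.7925
(1,1): Delta=-0.1426 Bond=13.1680
V0=2.7259

Since d<R<u, set p* = (R−d)/(u−d) = 0.7750; price each node as the discounted p*-expectation of its children.
Terminal values V(2,·): V(2,0)=27.0550, V(2,1)=4.8550, V(2,2)=0.0000
(1,0): S=55.5000. Δ = (V_up−V_dn)/(S_up−S_dn) = (4.8550−27.0550)/(63.8250−41.6250) = -1.0000. V = [p*·4.8550 + (1−p*)·27.0550]/1.06 = 9.2925. B = V − Δ·S = 64.7925.
(1,1): S=85.1000. Δ = (V_up−V_dn)/(S_up−S_dn) = (0.0000−4.8550)/(97.8650−63.8250) = -0.1426. V = [p*·0.0000 + (1−p*)·4.8550]/1.06 = 1.0305. B = V − Δ·S = 13.1680.
(0,0): S=74.0000. Δ = (V_up−V_dn)/(S_up−S_dn) = (1.0305−9.2925)/(85.1000−55.5000) = -0.2791. V = [p*·1.0305 + (1−p*)·9.2925]/1.06 = 2.7259. B = V − Δ·S = 23.3807.
Self-financing check: at every node Δ·S+B equals the discounted successor values.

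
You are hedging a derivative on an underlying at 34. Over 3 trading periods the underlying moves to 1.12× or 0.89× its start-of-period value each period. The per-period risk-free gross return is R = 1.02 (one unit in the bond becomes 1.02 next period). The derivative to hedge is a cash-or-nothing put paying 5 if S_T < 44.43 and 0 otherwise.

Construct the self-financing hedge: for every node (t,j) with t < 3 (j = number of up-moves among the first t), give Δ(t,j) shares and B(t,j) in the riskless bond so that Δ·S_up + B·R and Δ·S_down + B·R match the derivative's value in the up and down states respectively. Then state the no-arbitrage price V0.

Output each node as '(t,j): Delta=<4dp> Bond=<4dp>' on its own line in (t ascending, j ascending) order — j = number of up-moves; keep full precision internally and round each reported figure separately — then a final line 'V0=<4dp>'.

Since d<R<u, set p* = (R−d)/(u−d) = 0.5652; price each node as the discounted p*-expectation of its children.
Payoff layer (t=3): V(3,0)=5.0000, V(3,1)=5.0000, V(3,2)=5.0000, V(3,3)=0.0000
  t=2,j=0: stock 26.9314 → up 30.1632 (V=5.0000), down 23.9689 (V=5.0000). Price 4.9020; hedge Δ=0.0000, bond B=4.9020.
  t=2,j=1: stock 33.8912 → up 37.9581 (V=5.0000), down 30.1632 (V=5.0000). Price 4.9020; hedge Δ=0.0000, bond B=4.9020.
  t=2,j=2: stock 42.6496 → up 47.7676 (V=0.0000), down 37.9581 (V=5.0000). Price 2.1313; hedge Δ=-0.5097, bond B=23.8704.
  t=1,j=0: stock 30.2600 → up 33.8912 (V=4.9020), down 26.9314 (V=4.9020). Price 4.8058; hedge Δ=0.0000, bond B=4.8058.
  t=1,j=1: stock 38.0800 → up 42.6496 (V=2.1313), down 33.8912 (V=4.9020). Price 3.2705; hedge Δ=-0.3163, bond B=15.3169.
  t=0,j=0: stock 34.0000 → up 38.0800 (V=3.2705), down 30.2600 (V=4.8058). Price 3.8608; hedge Δ=-0.1963, bond B=10.5362.
Root portfolio cost Δ·34+B reproduces V0=3.8608.

(0,0): Delta=-0.1963 Bond=10.5362
(1,0): Delta=0.0000 Bond=4.8058
(1,1): Delta=-0.3163 Bond=15.3169
(2,0): Delta=0.0000 Bond=4.9020
(2,1): Delta=0.0000 Bond=4.9020
(2,2): Delta=-0.5097 Bond=23.8704
V0=3.8608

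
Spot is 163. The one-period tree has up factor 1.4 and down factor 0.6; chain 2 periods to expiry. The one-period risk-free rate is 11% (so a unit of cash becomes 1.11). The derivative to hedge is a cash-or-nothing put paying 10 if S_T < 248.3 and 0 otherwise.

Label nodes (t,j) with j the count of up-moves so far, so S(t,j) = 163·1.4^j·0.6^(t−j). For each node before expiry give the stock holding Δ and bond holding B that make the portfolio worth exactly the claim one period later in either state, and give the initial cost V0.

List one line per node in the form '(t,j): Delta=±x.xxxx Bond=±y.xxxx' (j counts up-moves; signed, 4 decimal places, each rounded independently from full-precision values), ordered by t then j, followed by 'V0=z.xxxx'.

(0,0): Delta=-0.0440 Bond=11.9968
(1,0): Delta=0.0000 Bond=9.0090
(1,1): Delta=-0.0548 Bond=15.7658
V0=4.8177

Risk-neutral probability p* = (R−d)/(u−d) = (1.11−0.6)/(1.4−0.6) = 0.6375.
Terminal values V(2,·): V(2,0)=10.0000, V(2,1)=10.0000, V(2,2)=0.0000
Node (1,0) S=97.8000: V=(p*·10.0000+(1−p*)·10.0000)/1.11=9.0090; Δ=(10.0000−10.0000)/(136.9200−58.6800)=0.0000; B=V−Δ·S=9.0090
Node (1,1) S=228.2000: V=(p*·0.0000+(1−p*)·10.0000)/1.11=3.2658; Δ=(0.0000−10.0000)/(319.4800−136.9200)=-0.0548; B=V−Δ·S=15.7658
Node (0,0) S=163.0000: V=(p*·3.2658+(1−p*)·9.0090)/1.11=4.8177; Δ=(3.2658−9.0090)/(228.2000−97.8000)=-0.0440; B=V−Δ·S=11.9968
Each (Δ,B) replicates both successor values, so the strategy is self-financing and V0 is arbitrage-free.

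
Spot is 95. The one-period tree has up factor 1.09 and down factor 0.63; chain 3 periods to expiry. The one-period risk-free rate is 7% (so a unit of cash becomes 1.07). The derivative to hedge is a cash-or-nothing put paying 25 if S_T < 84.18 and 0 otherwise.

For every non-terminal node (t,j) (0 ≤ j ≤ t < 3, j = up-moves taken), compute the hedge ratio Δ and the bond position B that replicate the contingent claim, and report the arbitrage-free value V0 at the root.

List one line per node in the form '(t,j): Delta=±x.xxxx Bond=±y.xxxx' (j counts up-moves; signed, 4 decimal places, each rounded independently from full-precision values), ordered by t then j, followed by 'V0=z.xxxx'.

The replicating-portfolio and risk-neutral prices coincide; use p* = (1.07−0.63)/(1.09−0.63) = 0.9565 for the latter.
Terminal values V(3,·): V(3,0)=25.0000, V(3,1)=25.0000, V(3,2)=25.0000, V(3,3)=0.0000
Node (2,0) S=37.7055: V=(p*·25.0000+(1−p*)·25.0000)/1.07=23.3645; Δ=(25.0000−25.0000)/(41.0990−23.7545)=0.0000; B=V−Δ·S=23.3645
Node (2,1) S=65.2365: V=(p*·25.0000+(1−p*)·25.0000)/1.07=23.3645; Δ=(25.0000−25.0000)/(71.1078−41.0990)=0.0000; B=V−Δ·S=23.3645
Node (2,2) S=112.8695: V=(p*·0.0000+(1−p*)·25.0000)/1.07=1.0158; Δ=(0.0000−25.0000)/(123.0278−71.1078)=-0.4815; B=V−Δ·S=55.3637
Node (1,0) S=59.8500: V=(p*·23.3645+(1−p*)·23.3645)/1.07=21.8360; Δ=(23.3645−23.3645)/(65.2365−37.7055)=0.0000; B=V−Δ·S=21.8360
Node (1,1) S=103.5500: V=(p*·1.0158+(1−p*)·23.3645)/1.07=1.8575; Δ=(1.0158−23.3645)/(112.8695−65.2365)=-0.4692; B=V−Δ·S=50.4415
Node (0,0) S=95.0000: V=(p*·1.8575+(1−p*)·21.8360)/1.07=2.5478; Δ=(1.8575−21.8360)/(103.5500−59.8500)=-0.4572; B=V−Δ·S=45.9792
Root portfolio cost Δ·95+B reproduces V0=2.5478.

(0,0): Delta=-0.4572 Bond=45.9792
(1,0): Delta=0.0000 Bond=21.8360
(1,1): Delta=-0.4692 Bond=50.4415
(2,0): Delta=0.0000 Bond=23.3645
(2,1): Delta=0.0000 Bond=23.3645
(2,2): Delta=-0.4815 Bond=55.3637
V0=2.5478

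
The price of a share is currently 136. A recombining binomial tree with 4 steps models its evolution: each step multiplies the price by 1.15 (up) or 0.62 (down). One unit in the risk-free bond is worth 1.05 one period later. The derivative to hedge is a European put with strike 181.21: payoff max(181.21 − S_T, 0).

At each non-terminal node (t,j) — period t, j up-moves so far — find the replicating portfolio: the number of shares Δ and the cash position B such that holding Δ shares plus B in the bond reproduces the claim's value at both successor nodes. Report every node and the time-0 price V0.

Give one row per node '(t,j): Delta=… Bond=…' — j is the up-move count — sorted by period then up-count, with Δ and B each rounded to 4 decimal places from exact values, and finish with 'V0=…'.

(0,0): Delta=-0.6374 Bond=119.9631
(1,0): Delta=-1.0000 Bond=156.5360
(1,1): Delta=-0.5919 Bond=118.8509
(2,0): Delta=-1.0000 Bond=164.3628
(2,1): Delta=-1.0000 Bond=164.3628
(2,2): Delta=-0.5408 Bond=115.5912
(3,0): Delta=-1.0000 Bond=172.5810
(3,1): Delta=-1.0000 Bond=172.5810
(3,2): Delta=-1.0000 Bond=172.5810
(3,3): Delta=-0.4832 Bond=109.4614
V0=33.2772

Risk-neutral probability p* = (R−d)/(u−d) = (1.05−0.62)/(1.15−0.62) = 0.8113.
Terminal values V(4,·): V(4,0)=161.1142, V(4,1)=143.9355, V(4,2)=112.0718, V(4,3)=52.9698, V(4,4)=0.0000
  t=3,j=0: stock 32.4126 → up 37.2745 (V=143.9355), down 20.0958 (V=161.1142). Price 140.1683; hedge Δ=-1.0000, bond B=172.5810.
  t=3,j=1: stock 60.1202 → up 69.1382 (V=112.0718), down 37.2745 (V=143.9355). Price 112.4608; hedge Δ=-1.0000, bond B=172.5810.
  t=3,j=2: stock 111.5132 → up 128.2402 (V=52.9698), down 69.1382 (V=112.0718). Price 61.0678; hedge Δ=-1.0000, bond B=172.5810.
  t=3,j=3: stock 206.8390 → up 237.8648 (V=0.0000), down 128.2402 (V=52.9698). Price 9.5184; hedge Δ=-0.4832, bond B=109.4614.
  t=2,j=0: stock 52.2784 → up 60.1202 (V=112.4608), down 32.4126 (V=140.1683). Price 112.0844; hedge Δ=-1.0000, bond B=164.3628.
  t=2,j=1: stock 96.9680 → up 111.5132 (V=61.0678), down 60.1202 (V=112.4608). Price 67.3948; hedge Δ=-1.0000, bond B=164.3628.
  t=2,j=2: stock 179.8600 → up 206.8390 (V=9.5184), down 111.5132 (V=61.0678). Price 18.3283; hedge Δ=-0.5408, bond B=115.5912.
  t=1,j=0: stock 84.3200 → up 96.9680 (V=67.3948), down 52.2784 (V=112.0844). Price 72.2160; hedge Δ=-1.0000, bond B=156.5360.
  t=1,j=1: stock 156.4000 → up 179.8600 (V=18.3283), down 96.9680 (V=67.3948). Price 26.2725; hedge Δ=-0.5919, bond B=118.8509.
  t=0,j=0: stock 136.0000 → up 156.4000 (V=26.2725), down 84.3200 (V=72.2160). Price 33.2772; hedge Δ=-0.6374, bond B=119.9631.
Check: Δ(0,0)·S0 + B(0,0) = 33.2772 = V0.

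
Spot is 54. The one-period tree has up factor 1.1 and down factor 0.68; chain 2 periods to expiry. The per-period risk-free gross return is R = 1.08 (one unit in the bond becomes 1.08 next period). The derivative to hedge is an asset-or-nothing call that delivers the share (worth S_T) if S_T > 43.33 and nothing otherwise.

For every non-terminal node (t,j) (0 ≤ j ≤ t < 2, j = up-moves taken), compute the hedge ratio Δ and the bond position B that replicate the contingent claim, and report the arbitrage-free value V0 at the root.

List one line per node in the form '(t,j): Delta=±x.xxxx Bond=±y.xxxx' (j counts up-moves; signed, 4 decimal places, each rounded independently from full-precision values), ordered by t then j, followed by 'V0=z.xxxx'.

The replicating-portfolio and risk-neutral prices coincide; use p* = (1.08−0.68)/(1.1−0.68) = 0.9524 for the latter.
Terminal payoffs: V(2,0)=0.0000, V(2,1)=0.0000, V(2,2)=65.3400
(1,0): S=36.7200. Δ = (V_up−V_dn)/(S_up−S_dn) = (0.0000−0.0000)/(40.3920−24.9696) = 0.0000. V = [p*·0.0000 + (1−p*)·0.0000]/1.08 = 0.0000. B = V − Δ·S = 0.0000.
(1,1): S=59.4000. Δ = (V_up−V_dn)/(S_up−S_dn) = (65.3400−0.0000)/(65.3400−40.3920) = 2.6190. V = [p*·65.3400 + (1−p*)·0.0000]/1.08 = 57.6190. B = V − Δ·S = -97.9524.
(0,0): S=54.0000. Δ = (V_up−V_dn)/(S_up−S_dn) = (57.6190−0.0000)/(59.4000−36.7200) = 2.5405. V = [p*·57.6190 + (1−p*)·0.0000]/1.08 = 50.8104. B = V − Δ·S = -86.3778.
Self-financing check: at every node Δ·S+B equals the discounted successor values.

(0,0): Delta=2.5405 Bond=-86.3778
(1,0): Delta=0.0000 Bond=0.0000
(1,1): Delta=2.6190 Bond=-97.9524
V0=50.8104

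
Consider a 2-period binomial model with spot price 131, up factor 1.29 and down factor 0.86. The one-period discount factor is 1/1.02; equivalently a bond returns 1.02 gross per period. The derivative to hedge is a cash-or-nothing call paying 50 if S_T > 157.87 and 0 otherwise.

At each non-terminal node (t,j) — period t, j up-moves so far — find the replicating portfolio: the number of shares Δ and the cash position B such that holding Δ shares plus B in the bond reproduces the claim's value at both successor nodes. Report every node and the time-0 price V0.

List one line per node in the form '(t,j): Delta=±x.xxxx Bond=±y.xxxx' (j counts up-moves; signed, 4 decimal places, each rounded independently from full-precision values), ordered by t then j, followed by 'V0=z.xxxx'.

Since d<R<u, set p* = (R−d)/(u−d) = 0.3721; price each node as the discounted p*-expectation of its children.
Terminal payoffs: V(2,0)=0.0000, V(2,1)=0.0000, V(2,2)=50.0000
Node (1,0) S=112.6600: V=(p*·0.0000+(1−p*)·0.0000)/1.02=0.0000; Δ=(0.0000−0.0000)/(145.3314−96.8876)=0.0000; B=V−Δ·S=0.0000
Node (1,1) S=168.9900: V=(p*·50.0000+(1−p*)·0.0000)/1.02=18.2399; Δ=(50.0000−0.0000)/(217.9971−145.3314)=0.6881; B=V−Δ·S=-98.0392
Node (0,0) S=131.0000: V=(p*·18.2399+(1−p*)·0.0000)/1.02=6.6538; Δ=(18.2399−0.0000)/(168.9900−112.6600)=0.3238; B=V−Δ·S=-35.7644
The time-0 hedge costs 6.6538, which is the no-arbitrage price.

(0,0): Delta=0.3238 Bond=-35.7644
(1,0): Delta=0.0000 Bond=0.0000
(1,1): Delta=0.6881 Bond=-98.0392
V0=6.6538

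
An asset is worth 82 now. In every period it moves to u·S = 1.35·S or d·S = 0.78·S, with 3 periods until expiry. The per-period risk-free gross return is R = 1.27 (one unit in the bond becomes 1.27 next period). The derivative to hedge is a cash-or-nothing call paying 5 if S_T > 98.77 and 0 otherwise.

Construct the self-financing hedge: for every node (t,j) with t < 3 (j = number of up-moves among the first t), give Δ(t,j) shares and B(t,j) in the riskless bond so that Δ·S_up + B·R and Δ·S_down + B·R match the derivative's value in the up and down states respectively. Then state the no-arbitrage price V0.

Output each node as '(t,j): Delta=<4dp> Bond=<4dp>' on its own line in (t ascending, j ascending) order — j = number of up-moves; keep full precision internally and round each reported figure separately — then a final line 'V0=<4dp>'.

(0,0): Delta=0.0160 Bond=0.9978
(1,0): Delta=0.0928 Bond=-3.6467
(1,1): Delta=0.0088 Bond=2.0695
(2,0): Delta=0.0000 Bond=0.0000
(2,1): Delta=0.1016 Bond=-5.3875
(2,2): Delta=0.0000 Bond=3.9370
V0=2.3102

No-arbitrage ⇒ martingale measure with p* = (R−d)/(u−d) = 0.8596.
At expiry t=3: V(3,0)=0.0000, V(3,1)=0.0000, V(3,2)=5.0000, V(3,3)=5.0000
(2,0): S=49.8888. Δ = (V_up−V_dn)/(S_up−S_dn) = (0.0000−0.0000)/(67.3499−38.9133) = 0.0000. V = [p*·0.0000 + (1−p*)·0.0000]/1.27 = 0.0000. B = V − Δ·S = 0.0000.
(2,1): S=86.3460. Δ = (V_up−V_dn)/(S_up−S_dn) = (5.0000−0.0000)/(116.5671−67.3499) = 0.1016. V = [p*·5.0000 + (1−p*)·0.0000]/1.27 = 3.3844. B = V − Δ·S = -5.3875.
(2,2): S=149.4450. Δ = (V_up−V_dn)/(S_up−S_dn) = (5.0000−5.0000)/(201.7508−116.5671) = 0.0000. V = [p*·5.0000 + (1−p*)·5.0000]/1.27 = 3.9370. B = V − Δ·S = 3.9370.
(1,0): S=63.9600. Δ = (V_up−V_dn)/(S_up−S_dn) = (3.3844−0.0000)/(86.3460−49.8888) = 0.0928. V = [p*·3.3844 + (1−p*)·0.0000]/1.27 = 2.2909. B = V − Δ·S = -3.6467.
(1,1): S=110.7000. Δ = (V_up−V_dn)/(S_up−S_dn) = (3.9370−3.3844)/(149.4450−86.3460) = 0.0088. V = [p*·3.9370 + (1−p*)·3.3844]/1.27 = 3.0389. B = V − Δ·S = 2.0695.
(0,0): S=82.0000. Δ = (V_up−V_dn)/(S_up−S_dn) = (3.0389−2.2909)/(110.7000−63.9600) = 0.0160. V = [p*·3.0389 + (1−p*)·2.2909]/1.27 = 2.3102. B = V − Δ·S = 0.9978.
The time-0 hedge costs 2.3102, which is the no-arbitrage price.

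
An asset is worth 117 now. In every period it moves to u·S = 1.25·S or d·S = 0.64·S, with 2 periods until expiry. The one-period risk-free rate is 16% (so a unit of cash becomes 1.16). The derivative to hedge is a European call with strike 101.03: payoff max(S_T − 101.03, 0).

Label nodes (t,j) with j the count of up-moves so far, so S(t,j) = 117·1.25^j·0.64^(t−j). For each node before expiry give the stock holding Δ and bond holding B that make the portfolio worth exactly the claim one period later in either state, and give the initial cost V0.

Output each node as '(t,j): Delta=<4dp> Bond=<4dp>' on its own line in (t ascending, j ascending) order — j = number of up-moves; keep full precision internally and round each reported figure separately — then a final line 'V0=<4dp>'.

Risk-neutral probability p* = (R−d)/(u−d) = (1.16−0.64)/(1.25−0.64) = 0.8525.
Terminal payoffs: V(2,0)=0.0000, V(2,1)=0.0000, V(2,2)=81.7825
(1,0): S=74.8800. Δ = (V_up−V_dn)/(S_up−S_dn) = (0.0000−0.0000)/(93.6000−47.9232) = 0.0000. V = [p*·0.0000 + (1−p*)·0.0000]/1.16 = 0.0000. B = V − Δ·S = 0.0000.
(1,1): S=146.2500. Δ = (V_up−V_dn)/(S_up−S_dn) = (81.7825−0.0000)/(182.8125−93.6000) = 0.9167. V = [p*·81.7825 + (1−p*)·0.0000]/1.16 = 60.1002. B = V − Δ·S = -73.9695.
(0,0): S=117.0000. Δ = (V_up−V_dn)/(S_up−S_dn) = (60.1002−0.0000)/(146.2500−74.8800) = 0.8421. V = [p*·60.1002 + (1−p*)·0.0000]/1.16 = 44.1663. B = V − Δ·S = -54.3586.
Each (Δ,B) replicates both successor values, so the strategy is self-financing and V0 is arbitrage-free.

(0,0): Delta=0.8421 Bond=-54.3586
(1,0): Delta=0.0000 Bond=0.0000
(1,1): Delta=0.9167 Bond=-73.9695
V0=44.1663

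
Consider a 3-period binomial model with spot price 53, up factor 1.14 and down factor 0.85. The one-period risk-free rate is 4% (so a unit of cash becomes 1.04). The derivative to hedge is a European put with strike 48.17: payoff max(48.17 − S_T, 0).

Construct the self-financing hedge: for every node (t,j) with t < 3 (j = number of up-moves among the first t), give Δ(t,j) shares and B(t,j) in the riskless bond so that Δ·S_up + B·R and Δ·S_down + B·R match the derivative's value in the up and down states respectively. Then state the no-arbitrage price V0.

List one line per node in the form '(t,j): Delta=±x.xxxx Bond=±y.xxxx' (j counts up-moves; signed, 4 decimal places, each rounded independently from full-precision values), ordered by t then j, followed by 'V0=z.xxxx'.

Under the risk-neutral measure, an up-move has probability p* = (R−d)/(u−d) = 0.6552 and values discount at R = 1.04.
At expiry t=3: V(3,0)=15.6214, V(3,1)=4.5166, V(3,2)=0.0000, V(3,3)=0.0000
  t=2,j=0: stock 38.2925 → up 43.6534 (V=4.5166), down 32.5486 (V=15.6214). Price 8.0248; hedge Δ=-1.0000, bond B=46.3173.
  t=2,j=1: stock 51.3570 → up 58.5470 (V=0.0000), down 43.6534 (V=4.5166). Price 1.4975; hedge Δ=-0.3033, bond B=17.0718.
  t=2,j=2: stock 68.8788 → up 78.5218 (V=0.0000), down 58.5470 (V=0.0000). Price 0.0000; hedge Δ=0.0000, bond B=0.0000.
  t=1,j=0: stock 45.0500 → up 51.3570 (V=1.4975), down 38.2925 (V=8.0248). Price 3.6041; hedge Δ=-0.4996, bond B=26.1120.
  t=1,j=1: stock 60.4200 → up 68.8788 (V=0.0000), down 51.3570 (V=1.4975). Price 0.4965; hedge Δ=-0.0855, bond B=5.6604.
  t=0,j=0: stock 53.0000 → up 60.4200 (V=0.4965), down 45.0500 (V=3.6041). Price 1.5078; hedge Δ=-0.2022, bond B=12.2237.
Each (Δ,B) replicates both successor values, so the strategy is self-financing and V0 is arbitrage-free.

(0,0): Delta=-0.2022 Bond=12.2237
(1,0): Delta=-0.4996 Bond=26.1120
(1,1): Delta=-0.0855 Bond=5.6604
(2,0): Delta=-1.0000 Bond=46.3173
(2,1): Delta=-0.3033 Bond=17.0718
(2,2): Delta=0.0000 Bond=0.0000
V0=1.5078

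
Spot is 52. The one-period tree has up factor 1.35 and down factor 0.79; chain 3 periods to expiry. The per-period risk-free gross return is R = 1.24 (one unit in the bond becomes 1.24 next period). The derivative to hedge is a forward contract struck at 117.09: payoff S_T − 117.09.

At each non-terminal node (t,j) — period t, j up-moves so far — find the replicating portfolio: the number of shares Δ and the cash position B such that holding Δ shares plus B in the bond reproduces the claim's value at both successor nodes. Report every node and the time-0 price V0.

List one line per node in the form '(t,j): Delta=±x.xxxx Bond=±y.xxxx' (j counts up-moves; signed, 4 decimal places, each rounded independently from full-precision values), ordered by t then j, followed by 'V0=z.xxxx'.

(0,0): Delta=1.0000 Bond=-61.4122
(1,0): Delta=1.0000 Bond=-76.1511
(1,1): Delta=1.0000 Bond=-76.1511
(2,0): Delta=1.0000 Bond=-94.4274
(2,1): Delta=1.0000 Bond=-94.4274
(2,2): Delta=1.0000 Bond=-94.4274
V0=-9.4122

Since d<R<u, set p* = (R−d)/(u−d) = 0.8036; price each node as the discounted p*-expectation of its children.
At expiry t=3: V(3,0)=-91.4520, V(3,1)=-73.2782, V(3,2)=-42.2217, V(3,3)=10.8495
Node (2,0) S=32.4532: V=(p*·-73.2782+(1−p*)·-91.4520)/1.24=-61.9742; Δ=(-73.2782−-91.4520)/(43.8118−25.6380)=1.0000; B=V−Δ·S=-94.4274
Node (2,1) S=55.4580: V=(p*·-42.2217+(1−p*)·-73.2782)/1.24=-38.9694; Δ=(-42.2217−-73.2782)/(74.8683−43.8118)=1.0000; B=V−Δ·S=-94.4274
Node (2,2) S=94.7700: V=(p*·10.8495+(1−p*)·-42.2217)/1.24=0.3426; Δ=(10.8495−-42.2217)/(127.9395−74.8683)=1.0000; B=V−Δ·S=-94.4274
Node (1,0) S=41.0800: V=(p*·-38.9694+(1−p*)·-61.9742)/1.24=-35.0711; Δ=(-38.9694−-61.9742)/(55.4580−32.4532)=1.0000; B=V−Δ·S=-76.1511
Node (1,1) S=70.2000: V=(p*·0.3426+(1−p*)·-38.9694)/1.24=-5.9511; Δ=(0.3426−-38.9694)/(94.7700−55.4580)=1.0000; B=V−Δ·S=-76.1511
Node (0,0) S=52.0000: V=(p*·-5.9511+(1−p*)·-35.0711)/1.24=-9.4122; Δ=(-5.9511−-35.0711)/(70.2000−41.0800)=1.0000; B=V−Δ·S=-61.4122
Root portfolio cost Δ·52+B reproduces V0=-9.4122.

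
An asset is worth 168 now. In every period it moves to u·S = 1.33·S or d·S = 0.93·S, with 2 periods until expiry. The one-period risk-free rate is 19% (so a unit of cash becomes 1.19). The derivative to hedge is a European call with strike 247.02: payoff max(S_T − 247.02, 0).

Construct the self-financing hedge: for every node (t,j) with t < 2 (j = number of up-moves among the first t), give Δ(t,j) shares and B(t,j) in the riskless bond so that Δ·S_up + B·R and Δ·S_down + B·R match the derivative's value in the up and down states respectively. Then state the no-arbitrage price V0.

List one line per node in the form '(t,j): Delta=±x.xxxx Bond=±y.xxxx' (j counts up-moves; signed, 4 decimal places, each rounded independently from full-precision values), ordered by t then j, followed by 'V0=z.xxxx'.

(0,0): Delta=0.4077 Bond=-53.5252
(1,0): Delta=0.0000 Bond=0.0000
(1,1): Delta=0.5612 Bond=-97.9923
V0=14.9640

The replicating-portfolio and risk-neutral prices coincide; use p* = (1.19−0.93)/(1.33−0.93) = 0.6500 for the latter.
Terminal payoffs: V(2,0)=0.0000, V(2,1)=0.0000, V(2,2)=50.1552
  t=1,j=0: stock 156.2400 → up 207.7992 (V=0.0000), down 145.3032 (V=0.0000). Price 0.0000; hedge Δ=0.0000, bond B=0.0000.
  t=1,j=1: stock 223.4400 → up 297.1752 (V=50.1552), down 207.7992 (V=0.0000). Price 27.3957; hedge Δ=0.5612, bond B=-97.9923.
  t=0,j=0: stock 168.0000 → up 223.4400 (V=27.3957), down 156.2400 (V=0.0000). Price 14.9640; hedge Δ=0.4077, bond B=-53.5252.
Check: Δ(0,0)·S0 + B(0,0) = 14.9640 = V0.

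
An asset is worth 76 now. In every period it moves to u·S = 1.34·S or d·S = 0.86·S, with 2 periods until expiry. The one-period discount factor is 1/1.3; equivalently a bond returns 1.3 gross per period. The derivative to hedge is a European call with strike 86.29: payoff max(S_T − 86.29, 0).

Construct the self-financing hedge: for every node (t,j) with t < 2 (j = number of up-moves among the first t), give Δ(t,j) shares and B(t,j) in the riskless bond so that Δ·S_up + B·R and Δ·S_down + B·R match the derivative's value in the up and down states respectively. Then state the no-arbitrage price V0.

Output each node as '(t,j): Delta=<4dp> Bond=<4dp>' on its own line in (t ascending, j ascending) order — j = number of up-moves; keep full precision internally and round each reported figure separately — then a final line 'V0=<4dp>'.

Under the risk-neutral measure, an up-move has probability p* = (R−d)/(u−d) = 0.9167 and values discount at R = 1.3.
At expiry t=2: V(2,0)=0.0000, V(2,1)=1.2924, V(2,2)=50.1756
  t=1,j=0: stock 65.3600 → up 87.5824 (V=1.2924), down 56.2096 (V=0.0000). Price 0.9113; hedge Δ=0.0412, bond B=-1.7812.
  t=1,j=1: stock 101.8400 → up 136.4656 (V=50.1756), down 87.5824 (V=1.2924). Price 35.4631; hedge Δ=1.0000, bond B=-66.3769.
  t=0,j=0: stock 76.0000 → up 101.8400 (V=35.4631), down 65.3600 (V=0.9113). Price 25.0644; hedge Δ=0.9471, bond B=-46.9184.
Check: Δ(0,0)·S0 + B(0,0) = 25.0644 = V0.

(0,0): Delta=0.9471 Bond=-46.9184
(1,0): Delta=0.0412 Bond=-1.7812
(1,1): Delta=1.0000 Bond=-66.3769
V0=25.0644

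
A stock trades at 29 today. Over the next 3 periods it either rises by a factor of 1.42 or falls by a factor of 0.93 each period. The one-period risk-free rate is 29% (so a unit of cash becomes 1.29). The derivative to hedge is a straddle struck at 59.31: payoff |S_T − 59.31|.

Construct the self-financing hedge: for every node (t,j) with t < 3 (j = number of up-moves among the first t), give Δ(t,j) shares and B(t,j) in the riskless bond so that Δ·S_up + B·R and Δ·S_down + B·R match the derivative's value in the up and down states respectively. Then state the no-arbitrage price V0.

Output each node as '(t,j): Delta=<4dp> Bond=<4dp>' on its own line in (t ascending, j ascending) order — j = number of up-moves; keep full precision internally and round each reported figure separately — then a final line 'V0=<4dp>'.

(0,0): Delta=0.0831 Bond=4.9835
(1,0): Delta=-1.0000 Bond=35.6409
(1,1): Delta=0.3393 Bond=-4.1200
(2,0): Delta=-1.0000 Bond=45.9767
(2,1): Delta=-1.0000 Bond=45.9767
(2,2): Delta=0.6560 Bond=-23.8368
V0=7.3944

No-arbitrage ⇒ martingale measure with p* = (R−d)/(u−d) = 0.7347.
Terminal payoffs: V(3,0)=35.9836, V(3,1)=23.6934, V(3,2)=4.9277, V(3,3)=23.7254
  t=2,j=0: stock 25.0821 → up 35.6166 (V=23.6934), down 23.3264 (V=35.9836). Price 20.8946; hedge Δ=-1.0000, bond B=45.9767.
  t=2,j=1: stock 38.2974 → up 54.3823 (V=4.9277), down 35.6166 (V=23.6934). Price 7.6793; hedge Δ=-1.0000, bond B=45.9767.
  t=2,j=2: stock 58.4756 → up 83.0354 (V=23.7254), down 54.3823 (V=4.9277). Price 14.5258; hedge Δ=0.6560, bond B=-23.8368.
  t=1,j=0: stock 26.9700 → up 38.2974 (V=7.6793), down 25.0821 (V=20.8946). Price 8.6709; hedge Δ=-1.0000, bond B=35.6409.
  t=1,j=1: stock 41.1800 → up 58.4756 (V=14.5258), down 38.2974 (V=7.6793). Price 9.8522; hedge Δ=0.3393, bond B=-4.1200.
  t=0,j=0: stock 29.0000 → up 41.1800 (V=9.8522), down 26.9700 (V=8.6709). Price 7.3944; hedge Δ=0.0831, bond B=4.9835.
Root portfolio cost Δ·29+B reproduces V0=7.3944.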